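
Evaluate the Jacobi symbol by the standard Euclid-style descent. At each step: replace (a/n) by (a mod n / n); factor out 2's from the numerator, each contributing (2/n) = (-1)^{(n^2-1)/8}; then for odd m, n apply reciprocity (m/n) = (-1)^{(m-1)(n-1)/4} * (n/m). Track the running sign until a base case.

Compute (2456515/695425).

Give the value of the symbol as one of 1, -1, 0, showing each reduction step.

(2456515/695425) = (370240/695425)   [reduce mod 695425]
370240 = 2^6·5785; (2/695425) = +1 since 695425 mod 8 = 1, so (370240/695425) = (+1)^6·(5785/695425); sign now +1
reciprocity: (5785/695425) = +1·(695425/5785) since 5785 mod 4 = 1, 695425 mod 4 = 1; sign now +1
(695425/5785) = (1225/5785)   [reduce mod 5785]
reciprocity: (1225/5785) = +1·(5785/1225) since 1225 mod 4 = 1, 5785 mod 4 = 1; sign now +1
(5785/1225) = (885/1225)   [reduce mod 1225]
reciprocity: (885/1225) = +1·(1225/885) since 885 mod 4 = 1, 1225 mod 4 = 1; sign now +1
(1225/885) = (340/885)   [reduce mod 885]
340 = 2^2·85; (2/885) = -1 since 885 mod 8 = 5, so (340/885) = (-1)^2·(85/885); sign now +1
reciprocity: (85/885) = +1·(885/85) since 85 mod 4 = 1, 885 mod 4 = 1; sign now +1
(885/85) = (35/85)   [reduce mod 85]
reciprocity: (35/85) = +1·(85/35) since 35 mod 4 = 3, 85 mod 4 = 1; sign now +1
(85/35) = (15/35)   [reduce mod 35]
reciprocity: (15/35) = -1·(35/15) since 15 mod 4 = 3, 35 mod 4 = 3; sign now -1
(35/15) = (5/15)   [reduce mod 15]
reciprocity: (5/15) = +1·(15/5) since 5 mod 4 = 1, 15 mod 4 = 3; sign now -1
(15/5) = (0/5)   [reduce mod 5]
(0/5) = 0   [gcd(a, n) > 1]; final value = 0

0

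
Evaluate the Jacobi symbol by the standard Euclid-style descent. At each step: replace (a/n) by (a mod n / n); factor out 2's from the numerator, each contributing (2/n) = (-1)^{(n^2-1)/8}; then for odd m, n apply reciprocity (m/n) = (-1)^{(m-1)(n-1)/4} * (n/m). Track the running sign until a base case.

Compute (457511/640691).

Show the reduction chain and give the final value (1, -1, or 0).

flip (457511/640691) -> (640691/457511): both odd, 457511 mod 4 = 3, 640691 mod 4 = 3, so the flip contributes -1; sign now -1
(640691/457511): 640691 mod 457511 = 183180, so (640691/457511) = (183180/457511)
factor out 2^2: 183180 = 2^2·45795; with 457511 mod 8 = 7, (2/457511) = +1; sign now -1; continue with (45795/457511)
flip (45795/457511) -> (457511/45795): both odd, 45795 mod 4 = 3, 457511 mod 4 = 3, so the flip contributes -1; sign now +1
(457511/45795): 457511 mod 45795 = 45356, so (457511/45795) = (45356/45795)
factor out 2^2: 45356 = 2^2·11339; with 45795 mod 8 = 3, (2/45795) = -1; sign now +1; continue with (11339/45795)
flip (11339/45795) -> (45795/11339): both odd, 11339 mod 4 = 3, 45795 mod 4 = 3, so the flip contributes -1; sign now -1
(45795/11339): 45795 mod 11339 = 439, so (45795/11339) = (439/11339)
flip (439/11339) -> (11339/439): both odd, 439 mod 4 = 3, 11339 mod 4 = 3, so the flip contributes -1; sign now +1
(11339/439): 11339 mod 439 = 364, so (11339/439) = (364/439)
factor out 2^2: 364 = 2^2·91; with 439 mod 8 = 7, (2/439) = +1; sign now +1; continue with (91/439)
flip (91/439) -> (439/91): both odd, 91 mod 4 = 3, 439 mod 4 = 3, so the flip contributes -1; sign now -1
(439/91): 439 mod 91 = 75, so (439/91) = (75/91)
flip (75/91) -> (91/75): both odd, 75 mod 4 = 3, 91 mod 4 = 3, so the flip contributes -1; sign now +1
(91/75): 91 mod 75 = 16, so (91/75) = (16/75)
factor out 2^4: 16 = 2^4·1; with 75 mod 8 = 3, (2/75) = -1; sign now +1; continue with (1/75)
reached (1/75) = 1, so the symbol is +1

1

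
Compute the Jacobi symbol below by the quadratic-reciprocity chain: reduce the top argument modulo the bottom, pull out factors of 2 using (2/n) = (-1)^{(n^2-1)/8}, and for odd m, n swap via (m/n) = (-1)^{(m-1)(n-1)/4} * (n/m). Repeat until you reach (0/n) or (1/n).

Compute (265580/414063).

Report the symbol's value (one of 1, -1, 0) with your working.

-1

265580 = 2^2·66395; (2/414063) = +1 since 414063 mod 8 = 7, so (265580/414063) = (+1)^2·(66395/414063); sign now +1
reciprocity: (66395/414063) = -1·(414063/66395) since 66395 mod 4 = 3, 414063 mod 4 = 3; sign now -1
(414063/66395) = (15693/66395)   [reduce mod 66395]
reciprocity: (15693/66395) = +1·(66395/15693) since 15693 mod 4 = 1, 66395 mod 4 = 3; sign now -1
(66395/15693) = (3623/15693)   [reduce mod 15693]
reciprocity: (3623/15693) = +1·(15693/3623) since 3623 mod 4 = 3, 15693 mod 4 = 1; sign now -1
(15693/3623) = (1201/3623)   [reduce mod 3623]
reciprocity: (1201/3623) = +1·(3623/1201) since 1201 mod 4 = 1, 3623 mod 4 = 3; sign now -1
(3623/1201) = (20/1201)   [reduce mod 1201]
20 = 2^2·5; (2/1201) = +1 since 1201 mod 8 = 1, so (20/1201) = (+1)^2·(5/1201); sign now -1
reciprocity: (5/1201) = +1·(1201/5) since 5 mod 4 = 1, 1201 mod 4 = 1; sign now -1
(1201/5) = (1/5)   [reduce mod 5]
(1/5) = 1; final value = sign = -1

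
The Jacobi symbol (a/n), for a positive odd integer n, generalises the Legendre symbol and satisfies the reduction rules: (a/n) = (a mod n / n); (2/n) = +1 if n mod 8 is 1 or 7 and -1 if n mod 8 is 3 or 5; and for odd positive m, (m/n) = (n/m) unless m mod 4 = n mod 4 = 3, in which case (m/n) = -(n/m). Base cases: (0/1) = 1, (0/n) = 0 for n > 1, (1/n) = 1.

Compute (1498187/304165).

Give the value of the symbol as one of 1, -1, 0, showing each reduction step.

-1

(1498187/304165): 1498187 mod 304165 = 281527, so (1498187/304165) = (281527/304165)
flip (281527/304165) -> (304165/281527): both odd, 281527 mod 4 = 3, 304165 mod 4 = 1, so the flip contributes +1; sign now +1
(304165/281527): 304165 mod 281527 = 22638, so (304165/281527) = (22638/281527)
factor out 2^1: 22638 = 2^1·11319; with 281527 mod 8 = 7, (2/281527) = +1; sign now +1; continue with (11319/281527)
flip (11319/281527) -> (281527/11319): both odd, 11319 mod 4 = 3, 281527 mod 4 = 3, so the flip contributes -1; sign now -1
(281527/11319): 281527 mod 11319 = 9871, so (281527/11319) = (9871/11319)
flip (9871/11319) -> (11319/9871): both odd, 9871 mod 4 = 3, 11319 mod 4 = 3, so the flip contributes -1; sign now +1
(11319/9871): 11319 mod 9871 = 1448, so (11319/9871) = (1448/9871)
factor out 2^3: 1448 = 2^3·181; with 9871 mod 8 = 7, (2/9871) = +1; sign now +1; continue with (181/9871)
flip (181/9871) -> (9871/181): both odd, 181 mod 4 = 1, 9871 mod 4 = 3, so the flip contributes +1; sign now +1
(9871/181): 9871 mod 181 = 97, so (9871/181) = (97/181)
flip (97/181) -> (181/97): both odd, 97 mod 4 = 1, 181 mod 4 = 1, so the flip contributes +1; sign now +1
(181/97): 181 mod 97 = 84, so (181/97) = (84/97)
factor out 2^2: 84 = 2^2·21; with 97 mod 8 = 1, (2/97) = +1; sign now +1; continue with (21/97)
flip (21/97) -> (97/21): both odd, 21 mod 4 = 1, 97 mod 4 = 1, so the flip contributes +1; sign now +1
(97/21): 97 mod 21 = 13, so (97/21) = (13/21)
flip (13/21) -> (21/13): both odd, 13 mod 4 = 1, 21 mod 4 = 1, so the flip contributes +1; sign now +1
(21/13): 21 mod 13 = 8, so (21/13) = (8/13)
factor out 2^3: 8 = 2^3·1; with 13 mod 8 = 5, (2/13) = -1; sign now -1; continue with (1/13)
reached (1/13) = 1, so the symbol is -1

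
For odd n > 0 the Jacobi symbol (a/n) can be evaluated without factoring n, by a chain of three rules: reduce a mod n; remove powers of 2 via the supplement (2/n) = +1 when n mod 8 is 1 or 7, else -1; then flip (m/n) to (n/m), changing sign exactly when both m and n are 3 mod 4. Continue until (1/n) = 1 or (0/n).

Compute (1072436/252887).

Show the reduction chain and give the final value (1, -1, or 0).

-1

(1072436/252887): 1072436 mod 252887 = 60888, so (1072436/252887) = (60888/252887)
factor out 2^3: 60888 = 2^3·7611; with 252887 mod 8 = 7, (2/252887) = +1; sign now +1; continue with (7611/252887)
flip (7611/252887) -> (252887/7611): both odd, 7611 mod 4 = 3, 252887 mod 4 = 3, so the flip contributes -1; sign now -1
(252887/7611): 252887 mod 7611 = 1724, so (252887/7611) = (1724/7611)
factor out 2^2: 1724 = 2^2·431; with 7611 mod 8 = 3, (2/7611) = -1; sign now -1; continue with (431/7611)
flip (431/7611) -> (7611/431): both odd, 431 mod 4 = 3, 7611 mod 4 = 3, so the flip contributes -1; sign now +1
(7611/431): 7611 mod 431 = 284, so (7611/431) = (284/431)
factor out 2^2: 284 = 2^2·71; with 431 mod 8 = 7, (2/431) = +1; sign now +1; continue with (71/431)
flip (71/431) -> (431/71): both odd, 71 mod 4 = 3, 431 mod 4 = 3, so the flip contributes -1; sign now -1
(431/71): 431 mod 71 = 5, so (431/71) = (5/71)
flip (5/71) -> (71/5): both odd, 5 mod 4 = 1, 71 mod 4 = 3, so the flip contributes +1; sign now -1
(71/5): 71 mod 5 = 1, so (71/5) = (1/5)
reached (1/5) = 1, so the symbol is -1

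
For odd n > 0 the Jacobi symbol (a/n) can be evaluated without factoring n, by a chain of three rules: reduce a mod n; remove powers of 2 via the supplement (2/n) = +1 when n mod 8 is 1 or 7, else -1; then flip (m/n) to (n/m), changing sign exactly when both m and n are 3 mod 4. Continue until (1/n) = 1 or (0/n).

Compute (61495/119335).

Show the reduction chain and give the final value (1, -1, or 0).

flip (61495/119335) -> (119335/61495): both odd, 61495 mod 4 = 3, 119335 mod 4 = 3, so the flip contributes -1; sign now -1
(119335/61495): 119335 mod 61495 = 57840, so (119335/61495) = (57840/61495)
factor out 2^4: 57840 = 2^4·3615; with 61495 mod 8 = 7, (2/61495) = +1; sign now -1; continue with (3615/61495)
flip (3615/61495) -> (61495/3615): both odd, 3615 mod 4 = 3, 61495 mod 4 = 3, so the flip contributes -1; sign now +1
(61495/3615): 61495 mod 3615 = 40, so (61495/3615) = (40/3615)
factor out 2^3: 40 = 2^3·5; with 3615 mod 8 = 7, (2/3615) = +1; sign now +1; continue with (5/3615)
flip (5/3615) -> (3615/5): both odd, 5 mod 4 = 1, 3615 mod 4 = 3, so the flip contributes +1; sign now +1
(3615/5): 3615 mod 5 = 0, so (3615/5) = (0/5)
reached (0/5); gcd(a, n) > 1, so (0/5) = 0 and the symbol is 0

0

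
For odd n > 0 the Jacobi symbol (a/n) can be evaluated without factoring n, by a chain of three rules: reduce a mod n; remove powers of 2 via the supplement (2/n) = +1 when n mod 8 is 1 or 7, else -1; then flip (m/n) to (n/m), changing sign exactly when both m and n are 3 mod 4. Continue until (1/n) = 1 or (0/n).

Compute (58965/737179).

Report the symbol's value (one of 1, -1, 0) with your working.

-1

reciprocity: (58965/737179) = +1·(737179/58965) since 58965 mod 4 = 1, 737179 mod 4 = 3; sign now +1
(737179/58965) = (29599/58965)   [reduce mod 58965]
reciprocity: (29599/58965) = +1·(58965/29599) since 29599 mod 4 = 3, 58965 mod 4 = 1; sign now +1
(58965/29599) = (29366/29599)   [reduce mod 29599]
29366 = 2^1·14683; (2/29599) = +1 since 29599 mod 8 = 7, so (29366/29599) = (+1)^1·(14683/29599); sign now +1
reciprocity: (14683/29599) = -1·(29599/14683) since 14683 mod 4 = 3, 29599 mod 4 = 3; sign now -1
(29599/14683) = (233/14683)   [reduce mod 14683]
reciprocity: (233/14683) = +1·(14683/233) since 233 mod 4 = 1, 14683 mod 4 = 3; sign now -1
(14683/233) = (4/233)   [reduce mod 233]
4 = 2^2·1; (2/233) = +1 since 233 mod 8 = 1, so (4/233) = (+1)^2·(1/233); sign now -1
(1/233) = 1; final value = sign = -1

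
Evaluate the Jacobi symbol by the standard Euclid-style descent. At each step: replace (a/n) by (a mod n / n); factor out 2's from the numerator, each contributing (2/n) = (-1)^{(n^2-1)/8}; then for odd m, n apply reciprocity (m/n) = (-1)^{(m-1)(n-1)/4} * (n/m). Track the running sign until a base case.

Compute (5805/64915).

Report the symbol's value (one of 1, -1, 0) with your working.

0

flip (5805/64915) -> (64915/5805): both odd, 5805 mod 4 = 1, 64915 mod 4 = 3, so the flip contributes +1; sign now +1
(64915/5805): 64915 mod 5805 = 1060, so (64915/5805) = (1060/5805)
factor out 2^2: 1060 = 2^2·265; with 5805 mod 8 = 5, (2/5805) = -1; sign now +1; continue with (265/5805)
flip (265/5805) -> (5805/265): both odd, 265 mod 4 = 1, 5805 mod 4 = 1, so the flip contributes +1; sign now +1
(5805/265): 5805 mod 265 = 240, so (5805/265) = (240/265)
factor out 2^4: 240 = 2^4·15; with 265 mod 8 = 1, (2/265) = +1; sign now +1; continue with (15/265)
flip (15/265) -> (265/15): both odd, 15 mod 4 = 3, 265 mod 4 = 1, so the flip contributes +1; sign now +1
(265/15): 265 mod 15 = 10, so (265/15) = (10/15)
factor out 2^1: 10 = 2^1·5; with 15 mod 8 = 7, (2/15) = +1; sign now +1; continue with (5/15)
flip (5/15) -> (15/5): both odd, 5 mod 4 = 1, 15 mod 4 = 3, so the flip contributes +1; sign now +1
(15/5): 15 mod 5 = 0, so (15/5) = (0/5)
reached (0/5); gcd(a, n) > 1, so (0/5) = 0 and the symbol is 0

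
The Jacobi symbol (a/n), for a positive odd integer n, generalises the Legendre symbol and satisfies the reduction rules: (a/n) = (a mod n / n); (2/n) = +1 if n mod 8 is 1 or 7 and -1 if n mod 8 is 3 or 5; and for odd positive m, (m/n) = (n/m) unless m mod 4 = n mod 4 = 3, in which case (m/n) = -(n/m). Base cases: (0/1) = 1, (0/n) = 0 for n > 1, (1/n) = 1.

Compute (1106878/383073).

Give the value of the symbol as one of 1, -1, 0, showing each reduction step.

1

(1106878/383073) = (340732/383073)   [reduce mod 383073]
340732 = 2^2·85183; (2/383073) = +1 since 383073 mod 8 = 1, so (340732/383073) = (+1)^2·(85183/383073); sign now +1
reciprocity: (85183/383073) = +1·(383073/85183) since 85183 mod 4 = 3, 383073 mod 4 = 1; sign now +1
(383073/85183) = (42341/85183)   [reduce mod 85183]
reciprocity: (42341/85183) = +1·(85183/42341) since 42341 mod 4 = 1, 85183 mod 4 = 3; sign now +1
(85183/42341) = (501/42341)   [reduce mod 42341]
reciprocity: (501/42341) = +1·(42341/501) since 501 mod 4 = 1, 42341 mod 4 = 1; sign now +1
(42341/501) = (257/501)   [reduce mod 501]
reciprocity: (257/501) = +1·(501/257) since 257 mod 4 = 1, 501 mod 4 = 1; sign now +1
(501/257) = (244/257)   [reduce mod 257]
244 = 2^2·61; (2/257) = +1 since 257 mod 8 = 1, so (244/257) = (+1)^2·(61/257); sign now +1
reciprocity: (61/257) = +1·(257/61) since 61 mod 4 = 1, 257 mod 4 = 1; sign now +1
(257/61) = (13/61)   [reduce mod 61]
reciprocity: (13/61) = +1·(61/13) since 13 mod 4 = 1, 61 mod 4 = 1; sign now +1
(61/13) = (9/13)   [reduce mod 13]
reciprocity: (9/13) = +1·(13/9) since 9 mod 4 = 1, 13 mod 4 = 1; sign now +1
(13/9) = (4/9)   [reduce mod 9]
4 = 2^2·1; (2/9) = +1 since 9 mod 8 = 1, so (4/9) = (+1)^2·(1/9); sign now +1
(1/9) = 1; final value = sign = +1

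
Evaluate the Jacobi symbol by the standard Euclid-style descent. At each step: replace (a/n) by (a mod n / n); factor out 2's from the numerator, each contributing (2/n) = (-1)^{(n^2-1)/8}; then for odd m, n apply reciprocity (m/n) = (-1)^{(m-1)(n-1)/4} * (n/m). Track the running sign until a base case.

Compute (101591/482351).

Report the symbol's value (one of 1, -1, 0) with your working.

reciprocity: (101591/482351) = -1·(482351/101591) since 101591 mod 4 = 3, 482351 mod 4 = 3; sign now -1
(482351/101591) = (75987/101591)   [reduce mod 101591]
reciprocity: (75987/101591) = -1·(101591/75987) since 75987 mod 4 = 3, 101591 mod 4 = 3; sign now +1
(101591/75987) = (25604/75987)   [reduce mod 75987]
25604 = 2^2·6401; (2/75987) = -1 since 75987 mod 8 = 3, so (25604/75987) = (-1)^2·(6401/75987); sign now +1
reciprocity: (6401/75987) = +1·(75987/6401) since 6401 mod 4 = 1, 75987 mod 4 = 3; sign now +1
(75987/6401) = (5576/6401)   [reduce mod 6401]
5576 = 2^3·697; (2/6401) = +1 since 6401 mod 8 = 1, so (5576/6401) = (+1)^3·(697/6401); sign now +1
reciprocity: (697/6401) = +1·(6401/697) since 697 mod 4 = 1, 6401 mod 4 = 1; sign now +1
(6401/697) = (128/697)   [reduce mod 697]
128 = 2^7·1; (2/697) = +1 since 697 mod 8 = 1, so (128/697) = (+1)^7·(1/697); sign now +1
(1/697) = 1; final value = sign = +1

1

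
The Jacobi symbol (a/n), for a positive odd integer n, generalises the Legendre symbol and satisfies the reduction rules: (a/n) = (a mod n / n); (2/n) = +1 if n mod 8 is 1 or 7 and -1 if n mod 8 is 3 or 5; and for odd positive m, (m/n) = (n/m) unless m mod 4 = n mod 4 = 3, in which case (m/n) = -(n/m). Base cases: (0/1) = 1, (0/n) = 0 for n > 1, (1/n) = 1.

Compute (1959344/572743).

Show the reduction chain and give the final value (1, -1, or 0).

-1

(1959344/572743): 1959344 mod 572743 = 241115, so (1959344/572743) = (241115/572743)
flip (241115/572743) -> (572743/241115): both odd, 241115 mod 4 = 3, 572743 mod 4 = 3, so the flip contributes -1; sign now -1
(572743/241115): 572743 mod 241115 = 90513, so (572743/241115) = (90513/241115)
flip (90513/241115) -> (241115/90513): both odd, 90513 mod 4 = 1, 241115 mod 4 = 3, so the flip contributes +1; sign now -1
(241115/90513): 241115 mod 90513 = 60089, so (241115/90513) = (60089/90513)
flip (60089/90513) -> (90513/60089): both odd, 60089 mod 4 = 1, 90513 mod 4 = 1, so the flip contributes +1; sign now -1
(90513/60089): 90513 mod 60089 = 30424, so (90513/60089) = (30424/60089)
factor out 2^3: 30424 = 2^3·3803; with 60089 mod 8 = 1, (2/60089) = +1; sign now -1; continue with (3803/60089)
flip (3803/60089) -> (60089/3803): both odd, 3803 mod 4 = 3, 60089 mod 4 = 1, so the flip contributes +1; sign now -1
(60089/3803): 60089 mod 3803 = 3044, so (60089/3803) = (3044/3803)
factor out 2^2: 3044 = 2^2·761; with 3803 mod 8 = 3, (2/3803) = -1; sign now -1; continue with (761/3803)
flip (761/3803) -> (3803/761): both odd, 761 mod 4 = 1, 3803 mod 4 = 3, so the flip contributes +1; sign now -1
(3803/761): 3803 mod 761 = 759, so (3803/761) = (759/761)
flip (759/761) -> (761/759): both odd, 759 mod 4 = 3, 761 mod 4 = 1, so the flip contributes +1; sign now -1
(761/759): 761 mod 759 = 2, so (761/759) = (2/759)
factor out 2^1: 2 = 2^1·1; with 759 mod 8 = 7, (2/759) = +1; sign now -1; continue with (1/759)
reached (1/759) = 1, so the symbol is -1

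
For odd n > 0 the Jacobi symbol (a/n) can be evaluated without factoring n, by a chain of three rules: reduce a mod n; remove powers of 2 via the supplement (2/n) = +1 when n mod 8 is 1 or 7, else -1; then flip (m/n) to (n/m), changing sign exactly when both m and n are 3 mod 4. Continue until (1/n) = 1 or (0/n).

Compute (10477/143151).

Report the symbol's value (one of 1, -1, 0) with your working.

-1

flip (10477/143151) -> (143151/10477): both odd, 10477 mod 4 = 1, 143151 mod 4 = 3, so the flip contributes +1; sign now +1
(143151/10477): 143151 mod 10477 = 6950, so (143151/10477) = (6950/10477)
factor out 2^1: 6950 = 2^1·3475; with 10477 mod 8 = 5, (2/10477) = -1; sign now -1; continue with (3475/10477)
flip (3475/10477) -> (10477/3475): both odd, 3475 mod 4 = 3, 10477 mod 4 = 1, so the flip contributes +1; sign now -1
(10477/3475): 10477 mod 3475 = 52, so (10477/3475) = (52/3475)
factor out 2^2: 52 = 2^2·13; with 3475 mod 8 = 3, (2/3475) = -1; sign now -1; continue with (13/3475)
flip (13/3475) -> (3475/13): both odd, 13 mod 4 = 1, 3475 mod 4 = 3, so the flip contributes +1; sign now -1
(3475/13): 3475 mod 13 = 4, so (3475/13) = (4/13)
factor out 2^2: 4 = 2^2·1; with 13 mod 8 = 5, (2/13) = -1; sign now -1; continue with (1/13)
reached (1/13) = 1, so the symbol is -1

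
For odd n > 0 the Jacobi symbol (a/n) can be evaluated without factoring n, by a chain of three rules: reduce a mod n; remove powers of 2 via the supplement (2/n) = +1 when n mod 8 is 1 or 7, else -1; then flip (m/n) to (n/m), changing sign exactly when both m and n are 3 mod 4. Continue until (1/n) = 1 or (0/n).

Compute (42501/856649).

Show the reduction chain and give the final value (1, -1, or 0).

reciprocity: (42501/856649) = +1·(856649/42501) since 42501 mod 4 = 1, 856649 mod 4 = 1; sign now +1
(856649/42501) = (6629/42501)   [reduce mod 42501]
reciprocity: (6629/42501) = +1·(42501/6629) since 6629 mod 4 = 1, 42501 mod 4 = 1; sign now +1
(42501/6629) = (2727/6629)   [reduce mod 6629]
reciprocity: (2727/6629) = +1·(6629/2727) since 2727 mod 4 = 3, 6629 mod 4 = 1; sign now +1
(6629/2727) = (1175/2727)   [reduce mod 2727]
reciprocity: (1175/2727) = -1·(2727/1175) since 1175 mod 4 = 3, 2727 mod 4 = 3; sign now -1
(2727/1175) = (377/1175)   [reduce mod 1175]
reciprocity: (377/1175) = +1·(1175/377) since 377 mod 4 = 1, 1175 mod 4 = 3; sign now -1
(1175/377) = (44/377)   [reduce mod 377]
44 = 2^2·11; (2/377) = +1 since 377 mod 8 = 1, so (44/377) = (+1)^2·(11/377); sign now -1
reciprocity: (11/377) = +1·(377/11) since 11 mod 4 = 3, 377 mod 4 = 1; sign now -1
(377/11) = (3/11)   [reduce mod 11]
reciprocity: (3/11) = -1·(11/3) since 3 mod 4 = 3, 11 mod 4 = 3; sign now +1
(11/3) = (2/3)   [reduce mod 3]
2 = 2^1·1; (2/3) = -1 since 3 mod 8 = 3, so (2/3) = (-1)^1·(1/3); sign now -1
(1/3) = 1; final value = sign = -1

-1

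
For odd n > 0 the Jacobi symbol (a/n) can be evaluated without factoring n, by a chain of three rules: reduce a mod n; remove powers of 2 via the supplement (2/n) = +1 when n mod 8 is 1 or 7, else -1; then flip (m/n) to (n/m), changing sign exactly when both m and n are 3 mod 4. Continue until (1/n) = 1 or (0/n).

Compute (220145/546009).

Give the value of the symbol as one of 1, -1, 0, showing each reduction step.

flip (220145/546009) -> (546009/220145): both odd, 220145 mod 4 = 1, 546009 mod 4 = 1, so the flip contributes +1; sign now +1
(546009/220145): 546009 mod 220145 = 105719, so (546009/220145) = (105719/220145)
flip (105719/220145) -> (220145/105719): both odd, 105719 mod 4 = 3, 220145 mod 4 = 1, so the flip contributes +1; sign now +1
(220145/105719): 220145 mod 105719 = 8707, so (220145/105719) = (8707/105719)
flip (8707/105719) -> (105719/8707): both odd, 8707 mod 4 = 3, 105719 mod 4 = 3, so the flip contributes -1; sign now -1
(105719/8707): 105719 mod 8707 = 1235, so (105719/8707) = (1235/8707)
flip (1235/8707) -> (8707/1235): both odd, 1235 mod 4 = 3, 8707 mod 4 = 3, so the flip contributes -1; sign now +1
(8707/1235): 8707 mod 1235 = 62, so (8707/1235) = (62/1235)
factor out 2^1: 62 = 2^1·31; with 1235 mod 8 = 3, (2/1235) = -1; sign now -1; continue with (31/1235)
flip (31/1235) -> (1235/31): both odd, 31 mod 4 = 3, 1235 mod 4 = 3, so the flip contributes -1; sign now +1
(1235/31): 1235 mod 31 = 26, so (1235/31) = (26/31)
factor out 2^1: 26 = 2^1·13; with 31 mod 8 = 7, (2/31) = +1; sign now +1; continue with (13/31)
flip (13/31) -> (31/13): both odd, 13 mod 4 = 1, 31 mod 4 = 3, so the flip contributes +1; sign now +1
(31/13): 31 mod 13 = 5, so (31/13) = (5/13)
flip (5/13) -> (13/5): both odd, 5 mod 4 = 1, 13 mod 4 = 1, so the flip contributes +1; sign now +1
(13/5): 13 mod 5 = 3, so (13/5) = (3/5)
flip (3/5) -> (5/3): both odd, 3 mod 4 = 3, 5 mod 4 = 1, so the flip contributes +1; sign now +1
(5/3): 5 mod 3 = 2, so (5/3) = (2/3)
factor out 2^1: 2 = 2^1·1; with 3 mod 8 = 3, (2/3) = -1; sign now -1; continue with (1/3)
reached (1/3) = 1, so the symbol is -1

-1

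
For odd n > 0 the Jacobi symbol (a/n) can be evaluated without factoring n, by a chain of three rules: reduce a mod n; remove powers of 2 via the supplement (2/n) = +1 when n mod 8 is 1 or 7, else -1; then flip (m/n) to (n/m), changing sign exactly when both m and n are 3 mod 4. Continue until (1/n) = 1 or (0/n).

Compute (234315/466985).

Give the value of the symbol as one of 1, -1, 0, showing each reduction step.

0

flip (234315/466985) -> (466985/234315): both odd, 234315 mod 4 = 3, 466985 mod 4 = 1, so the flip contributes +1; sign now +1
(466985/234315): 466985 mod 234315 = 232670, so (466985/234315) = (232670/234315)
factor out 2^1: 232670 = 2^1·116335; with 234315 mod 8 = 3, (2/234315) = -1; sign now -1; continue with (116335/234315)
flip (116335/234315) -> (234315/116335): both odd, 116335 mod 4 = 3, 234315 mod 4 = 3, so the flip contributes -1; sign now +1
(234315/116335): 234315 mod 116335 = 1645, so (234315/116335) = (1645/116335)
flip (1645/116335) -> (116335/1645): both odd, 1645 mod 4 = 1, 116335 mod 4 = 3, so the flip contributes +1; sign now +1
(116335/1645): 116335 mod 1645 = 1185, so (116335/1645) = (1185/1645)
flip (1185/1645) -> (1645/1185): both odd, 1185 mod 4 = 1, 1645 mod 4 = 1, so the flip contributes +1; sign now +1
(1645/1185): 1645 mod 1185 = 460, so (1645/1185) = (460/1185)
factor out 2^2: 460 = 2^2·115; with 1185 mod 8 = 1, (2/1185) = +1; sign now +1; continue with (115/1185)
flip (115/1185) -> (1185/115): both odd, 115 mod 4 = 3, 1185 mod 4 = 1, so the flip contributes +1; sign now +1
(1185/115): 1185 mod 115 = 35, so (1185/115) = (35/115)
flip (35/115) -> (115/35): both odd, 35 mod 4 = 3, 115 mod 4 = 3, so the flip contributes -1; sign now -1
(115/35): 115 mod 35 = 10, so (115/35) = (10/35)
factor out 2^1: 10 = 2^1·5; with 35 mod 8 = 3, (2/35) = -1; sign now +1; continue with (5/35)
flip (5/35) -> (35/5): both odd, 5 mod 4 = 1, 35 mod 4 = 3, so the flip contributes +1; sign now +1
(35/5): 35 mod 5 = 0, so (35/5) = (0/5)
reached (0/5); gcd(a, n) > 1, so (0/5) = 0 and the symbol is 0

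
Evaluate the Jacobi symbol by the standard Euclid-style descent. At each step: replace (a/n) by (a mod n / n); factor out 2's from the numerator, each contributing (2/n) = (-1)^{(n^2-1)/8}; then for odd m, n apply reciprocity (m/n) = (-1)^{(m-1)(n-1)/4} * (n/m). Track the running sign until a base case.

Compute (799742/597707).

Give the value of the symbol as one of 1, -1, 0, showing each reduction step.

(799742/597707) = (202035/597707)   [reduce mod 597707]
reciprocity: (202035/597707) = -1·(597707/202035) since 202035 mod 4 = 3, 597707 mod 4 = 3; sign now -1
(597707/202035) = (193637/202035)   [reduce mod 202035]
reciprocity: (193637/202035) = +1·(202035/193637) since 193637 mod 4 = 1, 202035 mod 4 = 3; sign now -1
(202035/193637) = (8398/193637)   [reduce mod 193637]
8398 = 2^1·4199; (2/193637) = -1 since 193637 mod 8 = 5, so (8398/193637) = (-1)^1·(4199/193637); sign now +1
reciprocity: (4199/193637) = +1·(193637/4199) since 4199 mod 4 = 3, 193637 mod 4 = 1; sign now +1
(193637/4199) = (483/4199)   [reduce mod 4199]
reciprocity: (483/4199) = -1·(4199/483) since 483 mod 4 = 3, 4199 mod 4 = 3; sign now -1
(4199/483) = (335/483)   [reduce mod 483]
reciprocity: (335/483) = -1·(483/335) since 335 mod 4 = 3, 483 mod 4 = 3; sign now +1
(483/335) = (148/335)   [reduce mod 335]
148 = 2^2·37; (2/335) = +1 since 335 mod 8 = 7, so (148/335) = (+1)^2·(37/335); sign now +1
reciprocity: (37/335) = +1·(335/37) since 37 mod 4 = 1, 335 mod 4 = 3; sign now +1
(335/37) = (2/37)   [reduce mod 37]
2 = 2^1·1; (2/37) = -1 since 37 mod 8 = 5, so (2/37) = (-1)^1·(1/37); sign now -1
(1/37) = 1; final value = sign = -1

-1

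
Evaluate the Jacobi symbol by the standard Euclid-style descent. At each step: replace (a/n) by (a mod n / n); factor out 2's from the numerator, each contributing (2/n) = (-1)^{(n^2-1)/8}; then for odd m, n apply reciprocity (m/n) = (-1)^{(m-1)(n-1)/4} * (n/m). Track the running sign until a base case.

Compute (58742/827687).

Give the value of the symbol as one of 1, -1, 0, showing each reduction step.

58742 = 2^1·29371; (2/827687) = +1 since 827687 mod 8 = 7, so (58742/827687) = (+1)^1·(29371/827687); sign now +1
reciprocity: (29371/827687) = -1·(827687/29371) since 29371 mod 4 = 3, 827687 mod 4 = 3; sign now -1
(827687/29371) = (5299/29371)   [reduce mod 29371]
reciprocity: (5299/29371) = -1·(29371/5299) since 5299 mod 4 = 3, 29371 mod 4 = 3; sign now +1
(29371/5299) = (2876/5299)   [reduce mod 5299]
2876 = 2^2·719; (2/5299) = -1 since 5299 mod 8 = 3, so (2876/5299) = (-1)^2·(719/5299); sign now +1
reciprocity: (719/5299) = -1·(5299/719) since 719 mod 4 = 3, 5299 mod 4 = 3; sign now -1
(5299/719) = (266/719)   [reduce mod 719]
266 = 2^1·133; (2/719) = +1 since 719 mod 8 = 7, so (266/719) = (+1)^1·(133/719); sign now -1
reciprocity: (133/719) = +1·(719/133) since 133 mod 4 = 1, 719 mod 4 = 3; sign now -1
(719/133) = (54/133)   [reduce mod 133]
54 = 2^1·27; (2/133) = -1 since 133 mod 8 = 5, so (54/133) = (-1)^1·(27/133); sign now +1
reciprocity: (27/133) = +1·(133/27) since 27 mod 4 = 3, 133 mod 4 = 1; sign now +1
(133/27) = (25/27)   [reduce mod 27]
reciprocity: (25/27) = +1·(27/25) since 25 mod 4 = 1, 27 mod 4 = 3; sign now +1
(27/25) = (2/25)   [reduce mod 25]
2 = 2^1·1; (2/25) = +1 since 25 mod 8 = 1, so (2/25) = (+1)^1·(1/25); sign now +1
(1/25) = 1; final value = sign = +1

1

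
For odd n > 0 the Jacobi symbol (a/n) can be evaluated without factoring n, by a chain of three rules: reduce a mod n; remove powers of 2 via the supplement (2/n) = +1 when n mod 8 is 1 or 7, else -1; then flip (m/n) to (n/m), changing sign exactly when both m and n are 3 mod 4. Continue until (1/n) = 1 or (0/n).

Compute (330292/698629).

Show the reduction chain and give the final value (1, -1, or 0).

1

330292 = 2^2·82573; (2/698629) = -1 since 698629 mod 8 = 5, so (330292/698629) = (-1)^2·(82573/698629); sign now +1
reciprocity: (82573/698629) = +1·(698629/82573) since 82573 mod 4 = 1, 698629 mod 4 = 1; sign now +1
(698629/82573) = (38045/82573)   [reduce mod 82573]
reciprocity: (38045/82573) = +1·(82573/38045) since 38045 mod 4 = 1, 82573 mod 4 = 1; sign now +1
(82573/38045) = (6483/38045)   [reduce mod 38045]
reciprocity: (6483/38045) = +1·(38045/6483) since 6483 mod 4 = 3, 38045 mod 4 = 1; sign now +1
(38045/6483) = (5630/6483)   [reduce mod 6483]
5630 = 2^1·2815; (2/6483) = -1 since 6483 mod 8 = 3, so (5630/6483) = (-1)^1·(2815/6483); sign now -1
reciprocity: (2815/6483) = -1·(6483/2815) since 2815 mod 4 = 3, 6483 mod 4 = 3; sign now +1
(6483/2815) = (853/2815)   [reduce mod 2815]
reciprocity: (853/2815) = +1·(2815/853) since 853 mod 4 = 1, 2815 mod 4 = 3; sign now +1
(2815/853) = (256/853)   [reduce mod 853]
256 = 2^8·1; (2/853) = -1 since 853 mod 8 = 5, so (256/853) = (-1)^8·(1/853); sign now +1
(1/853) = 1; final value = sign = +1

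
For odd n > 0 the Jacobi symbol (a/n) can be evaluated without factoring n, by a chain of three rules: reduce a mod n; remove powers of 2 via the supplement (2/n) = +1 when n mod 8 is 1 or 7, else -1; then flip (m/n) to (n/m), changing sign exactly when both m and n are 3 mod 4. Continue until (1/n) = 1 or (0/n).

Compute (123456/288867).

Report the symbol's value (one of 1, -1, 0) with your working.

0

factor out 2^6: 123456 = 2^6·1929; with 288867 mod 8 = 3, (2/288867) = -1; sign now +1; continue with (1929/288867)
flip (1929/288867) -> (288867/1929): both odd, 1929 mod 4 = 1, 288867 mod 4 = 3, so the flip contributes +1; sign now +1
(288867/1929): 288867 mod 1929 = 1446, so (288867/1929) = (1446/1929)
factor out 2^1: 1446 = 2^1·723; with 1929 mod 8 = 1, (2/1929) = +1; sign now +1; continue with (723/1929)
flip (723/1929) -> (1929/723): both odd, 723 mod 4 = 3, 1929 mod 4 = 1, so the flip contributes +1; sign now +1
(1929/723): 1929 mod 723 = 483, so (1929/723) = (483/723)
flip (483/723) -> (723/483): both odd, 483 mod 4 = 3, 723 mod 4 = 3, so the flip contributes -1; sign now -1
(723/483): 723 mod 483 = 240, so (723/483) = (240/483)
factor out 2^4: 240 = 2^4·15; with 483 mod 8 = 3, (2/483) = -1; sign now -1; continue with (15/483)
flip (15/483) -> (483/15): both odd, 15 mod 4 = 3, 483 mod 4 = 3, so the flip contributes -1; sign now +1
(483/15): 483 mod 15 = 3, so (483/15) = (3/15)
flip (3/15) -> (15/3): both odd, 3 mod 4 = 3, 15 mod 4 = 3, so the flip contributes -1; sign now -1
(15/3): 15 mod 3 = 0, so (15/3) = (0/3)
reached (0/3); gcd(a, n) > 1, so (0/3) = 0 and the symbol is 0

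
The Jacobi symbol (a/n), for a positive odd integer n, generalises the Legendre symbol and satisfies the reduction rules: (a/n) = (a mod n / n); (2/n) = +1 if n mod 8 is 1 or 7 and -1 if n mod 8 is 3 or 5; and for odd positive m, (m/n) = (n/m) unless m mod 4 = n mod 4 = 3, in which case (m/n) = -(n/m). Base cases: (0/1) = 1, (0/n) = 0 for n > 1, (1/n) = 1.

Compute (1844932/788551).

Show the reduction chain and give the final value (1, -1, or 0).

1

(1844932/788551) = (267830/788551)   [reduce mod 788551]
267830 = 2^1·133915; (2/788551) = +1 since 788551 mod 8 = 7, so (267830/788551) = (+1)^1·(133915/788551); sign now +1
reciprocity: (133915/788551) = -1·(788551/133915) since 133915 mod 4 = 3, 788551 mod 4 = 3; sign now -1
(788551/133915) = (118976/133915)   [reduce mod 133915]
118976 = 2^6·1859; (2/133915) = -1 since 133915 mod 8 = 3, so (118976/133915) = (-1)^6·(1859/133915); sign now -1
reciprocity: (1859/133915) = -1·(133915/1859) since 1859 mod 4 = 3, 133915 mod 4 = 3; sign now +1
(133915/1859) = (67/1859)   [reduce mod 1859]
reciprocity: (67/1859) = -1·(1859/67) since 67 mod 4 = 3, 1859 mod 4 = 3; sign now -1
(1859/67) = (50/67)   [reduce mod 67]
50 = 2^1·25; (2/67) = -1 since 67 mod 8 = 3, so (50/67) = (-1)^1·(25/67); sign now +1
reciprocity: (25/67) = +1·(67/25) since 25 mod 4 = 1, 67 mod 4 = 3; sign now +1
(67/25) = (17/25)   [reduce mod 25]
reciprocity: (17/25) = +1·(25/17) since 17 mod 4 = 1, 25 mod 4 = 1; sign now +1
(25/17) = (8/17)   [reduce mod 17]
8 = 2^3·1; (2/17) = +1 since 17 mod 8 = 1, so (8/17) = (+1)^3·(1/17); sign now +1
(1/17) = 1; final value = sign = +1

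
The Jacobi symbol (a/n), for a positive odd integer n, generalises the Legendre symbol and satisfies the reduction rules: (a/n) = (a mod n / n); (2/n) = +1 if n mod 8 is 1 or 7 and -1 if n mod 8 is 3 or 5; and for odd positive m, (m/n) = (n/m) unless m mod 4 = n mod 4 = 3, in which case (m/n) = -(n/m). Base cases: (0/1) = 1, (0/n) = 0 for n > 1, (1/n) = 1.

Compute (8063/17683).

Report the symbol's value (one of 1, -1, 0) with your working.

1

flip (8063/17683) -> (17683/8063): both odd, 8063 mod 4 = 3, 17683 mod 4 = 3, so the flip contributes -1; sign now -1
(17683/8063): 17683 mod 8063 = 1557, so (17683/8063) = (1557/8063)
flip (1557/8063) -> (8063/1557): both odd, 1557 mod 4 = 1, 8063 mod 4 = 3, so the flip contributes +1; sign now -1
(8063/1557): 8063 mod 1557 = 278, so (8063/1557) = (278/1557)
factor out 2^1: 278 = 2^1·139; with 1557 mod 8 = 5, (2/1557) = -1; sign now +1; continue with (139/1557)
flip (139/1557) -> (1557/139): both odd, 139 mod 4 = 3, 1557 mod 4 = 1, so the flip contributes +1; sign now +1
(1557/139): 1557 mod 139 = 28, so (1557/139) = (28/139)
factor out 2^2: 28 = 2^2·7; with 139 mod 8 = 3, (2/139) = -1; sign now +1; continue with (7/139)
flip (7/139) -> (139/7): both odd, 7 mod 4 = 3, 139 mod 4 = 3, so the flip contributes -1; sign now -1
(139/7): 139 mod 7 = 6, so (139/7) = (6/7)
factor out 2^1: 6 = 2^1·3; with 7 mod 8 = 7, (2/7) = +1; sign now -1; continue with (3/7)
flip (3/7) -> (7/3): both odd, 3 mod 4 = 3, 7 mod 4 = 3, so the flip contributes -1; sign now +1
(7/3): 7 mod 3 = 1, so (7/3) = (1/3)
reached (1/3) = 1, so the symbol is +1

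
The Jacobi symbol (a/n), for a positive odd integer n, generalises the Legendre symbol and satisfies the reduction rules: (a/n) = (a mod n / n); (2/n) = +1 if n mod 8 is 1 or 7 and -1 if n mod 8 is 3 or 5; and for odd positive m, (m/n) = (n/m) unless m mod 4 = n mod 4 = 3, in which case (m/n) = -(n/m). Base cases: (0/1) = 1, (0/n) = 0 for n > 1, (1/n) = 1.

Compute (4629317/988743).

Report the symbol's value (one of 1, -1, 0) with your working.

(4629317/988743) = (674345/988743)   [reduce mod 988743]
reciprocity: (674345/988743) = +1·(988743/674345) since 674345 mod 4 = 1, 988743 mod 4 = 3; sign now +1
(988743/674345) = (314398/674345)   [reduce mod 674345]
314398 = 2^1·157199; (2/674345) = +1 since 674345 mod 8 = 1, so (314398/674345) = (+1)^1·(157199/674345); sign now +1
reciprocity: (157199/674345) = +1·(674345/157199) since 157199 mod 4 = 3, 674345 mod 4 = 1; sign now +1
(674345/157199) = (45549/157199)   [reduce mod 157199]
reciprocity: (45549/157199) = +1·(157199/45549) since 45549 mod 4 = 1, 157199 mod 4 = 3; sign now +1
(157199/45549) = (20552/45549)   [reduce mod 45549]
20552 = 2^3·2569; (2/45549) = -1 since 45549 mod 8 = 5, so (20552/45549) = (-1)^3·(2569/45549); sign now -1
reciprocity: (2569/45549) = +1·(45549/2569) since 2569 mod 4 = 1, 45549 mod 4 = 1; sign now -1
(45549/2569) = (1876/2569)   [reduce mod 2569]
1876 = 2^2·469; (2/2569) = +1 since 2569 mod 8 = 1, so (1876/2569) = (+1)^2·(469/2569); sign now -1
reciprocity: (469/2569) = +1·(2569/469) since 469 mod 4 = 1, 2569 mod 4 = 1; sign now -1
(2569/469) = (224/469)   [reduce mod 469]
224 = 2^5·7; (2/469) = -1 since 469 mod 8 = 5, so (224/469) = (-1)^5·(7/469); sign now +1
reciprocity: (7/469) = +1·(469/7) since 7 mod 4 = 3, 469 mod 4 = 1; sign now +1
(469/7) = (0/7)   [reduce mod 7]
(0/7) = 0   [gcd(a, n) > 1]; final value = 0

0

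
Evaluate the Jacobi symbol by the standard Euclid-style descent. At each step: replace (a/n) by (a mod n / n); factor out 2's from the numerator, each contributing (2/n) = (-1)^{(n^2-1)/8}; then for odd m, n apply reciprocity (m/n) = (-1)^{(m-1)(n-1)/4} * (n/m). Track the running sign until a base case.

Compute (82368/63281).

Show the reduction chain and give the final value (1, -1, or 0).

1

(82368/63281) = (19087/63281)   [reduce mod 63281]
reciprocity: (19087/63281) = +1·(63281/19087) since 19087 mod 4 = 3, 63281 mod 4 = 1; sign now +1
(63281/19087) = (6020/19087)   [reduce mod 19087]
6020 = 2^2·1505; (2/19087) = +1 since 19087 mod 8 = 7, so (6020/19087) = (+1)^2·(1505/19087); sign now +1
reciprocity: (1505/19087) = +1·(19087/1505) since 1505 mod 4 = 1, 19087 mod 4 = 3; sign now +1
(19087/1505) = (1027/1505)   [reduce mod 1505]
reciprocity: (1027/1505) = +1·(1505/1027) since 1027 mod 4 = 3, 1505 mod 4 = 1; sign now +1
(1505/1027) = (478/1027)   [reduce mod 1027]
478 = 2^1·239; (2/1027) = -1 since 1027 mod 8 = 3, so (478/1027) = (-1)^1·(239/1027); sign now -1
reciprocity: (239/1027) = -1·(1027/239) since 239 mod 4 = 3, 1027 mod 4 = 3; sign now +1
(1027/239) = (71/239)   [reduce mod 239]
reciprocity: (71/239) = -1·(239/71) since 71 mod 4 = 3, 239 mod 4 = 3; sign now -1
(239/71) = (26/71)   [reduce mod 71]
26 = 2^1·13; (2/71) = +1 since 71 mod 8 = 7, so (26/71) = (+1)^1·(13/71); sign now -1
reciprocity: (13/71) = +1·(71/13) since 13 mod 4 = 1, 71 mod 4 = 3; sign now -1
(71/13) = (6/13)   [reduce mod 13]
6 = 2^1·3; (2/13) = -1 since 13 mod 8 = 5, so (6/13) = (-1)^1·(3/13); sign now +1
reciprocity: (3/13) = +1·(13/3) since 3 mod 4 = 3, 13 mod 4 = 1; sign now +1
(13/3) = (1/3)   [reduce mod 3]
(1/3) = 1; final value = sign = +1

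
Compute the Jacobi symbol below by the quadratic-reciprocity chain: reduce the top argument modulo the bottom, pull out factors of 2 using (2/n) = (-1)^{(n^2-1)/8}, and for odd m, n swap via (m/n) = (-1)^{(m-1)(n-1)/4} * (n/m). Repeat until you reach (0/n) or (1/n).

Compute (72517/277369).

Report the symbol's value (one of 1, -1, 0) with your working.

1

flip (72517/277369) -> (277369/72517): both odd, 72517 mod 4 = 1, 277369 mod 4 = 1, so the flip contributes +1; sign now +1
(277369/72517): 277369 mod 72517 = 59818, so (277369/72517) = (59818/72517)
factor out 2^1: 59818 = 2^1·29909; with 72517 mod 8 = 5, (2/72517) = -1; sign now -1; continue with (29909/72517)
flip (29909/72517) -> (72517/29909): both odd, 29909 mod 4 = 1, 72517 mod 4 = 1, so the flip contributes +1; sign now -1
(72517/29909): 72517 mod 29909 = 12699, so (72517/29909) = (12699/29909)
flip (12699/29909) -> (29909/12699): both odd, 12699 mod 4 = 3, 29909 mod 4 = 1, so the flip contributes +1; sign now -1
(29909/12699): 29909 mod 12699 = 4511, so (29909/12699) = (4511/12699)
flip (4511/12699) -> (12699/4511): both odd, 4511 mod 4 = 3, 12699 mod 4 = 3, so the flip contributes -1; sign now +1
(12699/4511): 12699 mod 4511 = 3677, so (12699/4511) = (3677/4511)
flip (3677/4511) -> (4511/3677): both odd, 3677 mod 4 = 1, 4511 mod 4 = 3, so the flip contributes +1; sign now +1
(4511/3677): 4511 mod 3677 = 834, so (4511/3677) = (834/3677)
factor out 2^1: 834 = 2^1·417; with 3677 mod 8 = 5, (2/3677) = -1; sign now -1; continue with (417/3677)
flip (417/3677) -> (3677/417): both odd, 417 mod 4 = 1, 3677 mod 4 = 1, so the flip contributes +1; sign now -1
(3677/417): 3677 mod 417 = 341, so (3677/417) = (341/417)
flip (341/417) -> (417/341): both odd, 341 mod 4 = 1, 417 mod 4 = 1, so the flip contributes +1; sign now -1
(417/341): 417 mod 341 = 76, so (417/341) = (76/341)
factor out 2^2: 76 = 2^2·19; with 341 mod 8 = 5, (2/341) = -1; sign now -1; continue with (19/341)
flip (19/341) -> (341/19): both odd, 19 mod 4 = 3, 341 mod 4 = 1, so the flip contributes +1; sign now -1
(341/19): 341 mod 19 = 18, so (341/19) = (18/19)
factor out 2^1: 18 = 2^1·9; with 19 mod 8 = 3, (2/19) = -1; sign now +1; continue with (9/19)
flip (9/19) -> (19/9): both odd, 9 mod 4 = 1, 19 mod 4 = 3, so the flip contributes +1; sign now +1
(19/9): 19 mod 9 = 1, so (19/9) = (1/9)
reached (1/9) = 1, so the symbol is +1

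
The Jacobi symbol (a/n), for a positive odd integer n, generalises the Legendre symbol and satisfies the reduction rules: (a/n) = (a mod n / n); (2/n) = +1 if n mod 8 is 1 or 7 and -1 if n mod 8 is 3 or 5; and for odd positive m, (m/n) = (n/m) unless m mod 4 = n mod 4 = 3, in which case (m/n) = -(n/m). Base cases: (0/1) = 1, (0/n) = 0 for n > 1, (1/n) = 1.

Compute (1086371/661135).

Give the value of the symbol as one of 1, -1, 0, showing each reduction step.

-1

(1086371/661135): 1086371 mod 661135 = 425236, so (1086371/661135) = (425236/661135)
factor out 2^2: 425236 = 2^2·106309; with 661135 mod 8 = 7, (2/661135) = +1; sign now +1; continue with (106309/661135)
flip (106309/661135) -> (661135/106309): both odd, 106309 mod 4 = 1, 661135 mod 4 = 3, so the flip contributes +1; sign now +1
(661135/106309): 661135 mod 106309 = 23281, so (661135/106309) = (23281/106309)
flip (23281/106309) -> (106309/23281): both odd, 23281 mod 4 = 1, 106309 mod 4 = 1, so the flip contributes +1; sign now +1
(106309/23281): 106309 mod 23281 = 13185, so (106309/23281) = (13185/23281)
flip (13185/23281) -> (23281/13185): both odd, 13185 mod 4 = 1, 23281 mod 4 = 1, so the flip contributes +1; sign now +1
(23281/13185): 23281 mod 13185 = 10096, so (23281/13185) = (10096/13185)
factor out 2^4: 10096 = 2^4·631; with 13185 mod 8 = 1, (2/13185) = +1; sign now +1; continue with (631/13185)
flip (631/13185) -> (13185/631): both odd, 631 mod 4 = 3, 13185 mod 4 = 1, so the flip contributes +1; sign now +1
(13185/631): 13185 mod 631 = 565, so (13185/631) = (565/631)
flip (565/631) -> (631/565): both odd, 565 mod 4 = 1, 631 mod 4 = 3, so the flip contributes +1; sign now +1
(631/565): 631 mod 565 = 66, so (631/565) = (66/565)
factor out 2^1: 66 = 2^1·33; with 565 mod 8 = 5, (2/565) = -1; sign now -1; continue with (33/565)
flip (33/565) -> (565/33): both odd, 33 mod 4 = 1, 565 mod 4 = 1, so the flip contributes +1; sign now -1
(565/33): 565 mod 33 = 4, so (565/33) = (4/33)
factor out 2^2: 4 = 2^2·1; with 33 mod 8 = 1, (2/33) = +1; sign now -1; continue with (1/33)
reached (1/33) = 1, so the symbol is -1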